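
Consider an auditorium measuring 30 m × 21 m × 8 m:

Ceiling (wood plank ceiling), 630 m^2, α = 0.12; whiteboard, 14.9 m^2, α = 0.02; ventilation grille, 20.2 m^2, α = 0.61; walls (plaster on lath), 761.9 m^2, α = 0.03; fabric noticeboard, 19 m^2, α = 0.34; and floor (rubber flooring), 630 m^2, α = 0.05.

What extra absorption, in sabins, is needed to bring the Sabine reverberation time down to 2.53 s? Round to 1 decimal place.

171.7 sabins

Summing Sᵢαᵢ: 75.600 + 0.298 + 12.322 + 22.857 + 6.460 + 31.500 → A₁ = 149.037 sabins.
Target A₂ = 0.161·5040/2.53 = 320.727 sabins (V = 5040 m³).
ΔA = A₂ − A₁ = 320.727 − 149.037 = 171.7 sabins.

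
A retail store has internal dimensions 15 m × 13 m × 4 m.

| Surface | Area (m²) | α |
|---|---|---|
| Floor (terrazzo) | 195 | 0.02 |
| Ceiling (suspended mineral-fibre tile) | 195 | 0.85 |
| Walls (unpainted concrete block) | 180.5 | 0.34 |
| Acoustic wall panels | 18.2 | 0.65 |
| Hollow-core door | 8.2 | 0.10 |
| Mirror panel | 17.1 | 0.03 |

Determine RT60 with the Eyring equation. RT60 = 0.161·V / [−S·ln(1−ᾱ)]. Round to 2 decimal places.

Total surface area S = 195 + 195 + 180.5 + 18.2 + 8.2 + 17.1 = 614.0 m².
Absorption A = 195·0.02 + 195·0.85 + 180.5·0.34 + 18.2·0.65 + 8.2·0.10 + 17.1·0.03 = 244.183 sabins.
ᾱ = 244.183 / 614.0 = 0.3977.
−S·ln(1−ᾱ) = −614.0 × ln(1 − 0.3977) = 311.298.
V = 15 × 13 × 4 = 780 m³.
RT60 = 0.161 × 780 / 311.298 = 0.40 s.

0.40 seconds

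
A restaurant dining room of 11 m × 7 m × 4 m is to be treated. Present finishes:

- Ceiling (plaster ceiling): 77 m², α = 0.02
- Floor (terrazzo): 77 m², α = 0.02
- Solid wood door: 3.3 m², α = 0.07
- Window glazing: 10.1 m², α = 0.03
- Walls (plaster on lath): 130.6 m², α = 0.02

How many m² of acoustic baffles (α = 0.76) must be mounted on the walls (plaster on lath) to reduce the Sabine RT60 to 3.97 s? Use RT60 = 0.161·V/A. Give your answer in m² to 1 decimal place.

Equivalent absorption area: A₁ = 77·0.02 + 77·0.02 + 3.3·0.07 + 10.1·0.03 + 130.6·0.02 = 6.226 m².
V = 308 m³. Target absorption A₂ = 0.161 × 308 / 3.97 = 12.491 sabins.
ΔA needed = 12.491 − 6.226 = 6.265 sabins.
Net gain per m²: Δα = 0.76 − 0.02 = 0.74.
Area = ΔA/Δα = 6.265/0.74 = 8.5 m².

8.5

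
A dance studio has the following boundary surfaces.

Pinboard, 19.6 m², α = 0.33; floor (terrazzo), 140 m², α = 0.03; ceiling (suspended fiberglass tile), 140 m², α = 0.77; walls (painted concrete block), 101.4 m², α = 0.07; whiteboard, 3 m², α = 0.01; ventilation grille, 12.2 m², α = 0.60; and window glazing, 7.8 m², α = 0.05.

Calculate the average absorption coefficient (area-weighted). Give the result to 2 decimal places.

Total surface area S = 424.0 m².
A = 19.6·0.33 + 140·0.03 + 140·0.77 + 101.4·0.07 + 3·0.01 + 12.2·0.60 + 7.8·0.05 = 133.306 sabins.
ᾱ = A/S = 0.31.

0.31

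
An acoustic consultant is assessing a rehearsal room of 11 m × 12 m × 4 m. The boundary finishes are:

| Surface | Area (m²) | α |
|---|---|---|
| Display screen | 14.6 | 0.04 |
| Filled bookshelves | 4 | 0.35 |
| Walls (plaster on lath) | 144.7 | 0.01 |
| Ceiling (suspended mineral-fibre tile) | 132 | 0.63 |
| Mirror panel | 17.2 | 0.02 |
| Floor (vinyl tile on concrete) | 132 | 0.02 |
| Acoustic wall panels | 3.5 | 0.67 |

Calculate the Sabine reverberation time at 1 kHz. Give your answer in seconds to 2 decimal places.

Equivalent absorption area: A = 14.6·0.04 + 4·0.35 + 144.7·0.01 + 132·0.63 + 17.2·0.02 + 132·0.02 + 3.5·0.67 = 91.920 m².
Volume V = 11 × 12 × 4 = 528 m³.
Sabine: RT60 = 0.161 × 528 / 91.920 = 0.92 s.

0.92 s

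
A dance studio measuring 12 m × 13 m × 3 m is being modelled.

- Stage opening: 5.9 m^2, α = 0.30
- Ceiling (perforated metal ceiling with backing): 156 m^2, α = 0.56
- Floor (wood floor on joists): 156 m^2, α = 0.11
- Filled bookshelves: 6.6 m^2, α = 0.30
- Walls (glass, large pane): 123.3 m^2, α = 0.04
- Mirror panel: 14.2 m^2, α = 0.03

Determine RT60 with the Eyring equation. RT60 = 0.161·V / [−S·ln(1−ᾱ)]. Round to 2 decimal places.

S = Σ Sᵢ = 462.0 m^2.
Absorption A = 5.9×0.30 + 156×0.56 + 156×0.11 + 6.6×0.30 + 123.3×0.04 + 14.2×0.03 = 113.628 sabins.
Mean coefficient ᾱ = A/S = 0.2459.
−S·ln(1−ᾱ) = −462.0 × ln(1 − 0.2459) = 130.390.
V = 12 × 13 × 3 = 468 m³.
T = 0.161·V/[−S·ln(1−ᾱ)] = 0.161·468/130.390 = 0.58 s.

0.58 sec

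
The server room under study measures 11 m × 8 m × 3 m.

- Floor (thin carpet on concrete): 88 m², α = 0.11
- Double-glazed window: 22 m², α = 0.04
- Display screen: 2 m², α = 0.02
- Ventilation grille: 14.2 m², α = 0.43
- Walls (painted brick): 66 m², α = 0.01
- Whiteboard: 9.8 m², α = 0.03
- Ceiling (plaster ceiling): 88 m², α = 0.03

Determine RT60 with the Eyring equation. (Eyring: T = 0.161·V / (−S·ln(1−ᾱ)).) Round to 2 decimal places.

S = Σ Sᵢ = 290.0 m².
Σ(Sᵢαᵢ) = 88·0.11 + 22·0.04 + 2·0.02 + 14.2·0.43 + 66·0.01 + 9.8·0.03 + 88·0.03 = 20.300.
Mean coefficient ᾱ = A/S = 0.0700.
−S·ln(1−ᾱ) = −290.0 × ln(1 − 0.0700) = 21.046.
V = 11 × 8 × 3 = 264 m³.
T = 0.161·V/[−S·ln(1−ᾱ)] = 0.161·264/21.046 = 2.02 s.

2.02 s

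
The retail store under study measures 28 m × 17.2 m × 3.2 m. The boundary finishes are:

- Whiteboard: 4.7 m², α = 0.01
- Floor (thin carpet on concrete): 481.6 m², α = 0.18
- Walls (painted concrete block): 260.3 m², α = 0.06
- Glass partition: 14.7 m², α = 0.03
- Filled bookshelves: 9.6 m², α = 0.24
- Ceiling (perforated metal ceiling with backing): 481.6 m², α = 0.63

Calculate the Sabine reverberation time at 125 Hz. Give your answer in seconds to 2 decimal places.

Summing Sᵢαᵢ: 0.047 + 86.688 + 15.618 + 0.441 + 2.304 + 303.408 → A = 408.506 sabins.
Volume V = 28 × 17.2 × 3.2 = 1541.12 m³.
Sabine: RT60 = 0.161 × 1541.12 / 408.506 = 0.61 s.

0.61 sec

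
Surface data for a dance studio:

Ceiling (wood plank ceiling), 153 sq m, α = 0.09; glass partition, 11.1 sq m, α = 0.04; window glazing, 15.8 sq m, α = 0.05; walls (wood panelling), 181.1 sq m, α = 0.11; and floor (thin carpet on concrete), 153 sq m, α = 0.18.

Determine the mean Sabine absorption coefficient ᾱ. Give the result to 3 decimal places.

0.122

S = Σ Sᵢ = 153 + 11.1 + 15.8 + 181.1 + 153 = 514.0 sq m.
Weighted sum Σ Sα = 62.465.
ᾱ = 62.465 / 514.0 = 0.122.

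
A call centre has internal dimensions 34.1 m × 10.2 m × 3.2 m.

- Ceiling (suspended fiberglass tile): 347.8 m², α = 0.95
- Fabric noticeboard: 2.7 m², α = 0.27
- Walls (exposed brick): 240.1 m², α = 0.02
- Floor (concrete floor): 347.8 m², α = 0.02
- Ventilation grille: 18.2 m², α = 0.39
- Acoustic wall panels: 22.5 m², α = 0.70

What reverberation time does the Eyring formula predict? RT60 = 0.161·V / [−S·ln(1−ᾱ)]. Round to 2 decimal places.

S = Σ Sᵢ = 979.1 m².
Σ(Sᵢαᵢ) = 347.8·0.95 + 2.7·0.27 + 240.1·0.02 + 347.8·0.02 + 18.2·0.39 + 22.5·0.70 = 365.745.
ᾱ = 365.745 / 979.1 = 0.3736.
Eyring denominator: −S ln(1−ᾱ) = 457.990.
V = 34.1 × 10.2 × 3.2 = 1113.024 m³.
T = 0.161·V/[−S·ln(1−ᾱ)] = 0.161·1113.024/457.990 = 0.39 s.

0.39 sec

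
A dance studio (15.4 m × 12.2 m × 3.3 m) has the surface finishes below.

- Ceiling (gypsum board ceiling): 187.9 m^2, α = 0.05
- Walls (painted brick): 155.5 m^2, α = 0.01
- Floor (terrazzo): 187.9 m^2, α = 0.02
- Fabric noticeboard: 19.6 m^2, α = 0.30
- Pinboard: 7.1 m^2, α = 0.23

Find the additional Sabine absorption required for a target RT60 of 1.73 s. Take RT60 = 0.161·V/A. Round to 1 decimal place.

35.5 sabins

Summing Sᵢαᵢ: 9.395 + 1.555 + 3.758 + 5.880 + 1.633 → A₁ = 22.221 sabins.
V = 620.004 m³. Required absorption A₂ = 0.161 × 620.004 / 1.73 = 57.700 sabins.
Shortfall: 57.700 − 22.221 = 35.5 sabins.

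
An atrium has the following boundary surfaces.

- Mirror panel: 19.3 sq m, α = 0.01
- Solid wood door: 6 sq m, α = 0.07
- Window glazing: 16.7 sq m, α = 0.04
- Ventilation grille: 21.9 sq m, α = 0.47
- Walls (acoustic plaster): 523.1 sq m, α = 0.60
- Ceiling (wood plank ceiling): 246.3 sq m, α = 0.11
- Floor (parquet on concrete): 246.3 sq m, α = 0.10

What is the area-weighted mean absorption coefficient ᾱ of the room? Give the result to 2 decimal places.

0.35

Total surface area S = 1079.6 sq m.
A = 19.3·0.01 + 6·0.07 + 16.7·0.04 + 21.9·0.47 + 523.1·0.60 + 246.3·0.11 + 246.3·0.10 = 377.157 sabins.
ᾱ = A/S = 0.35.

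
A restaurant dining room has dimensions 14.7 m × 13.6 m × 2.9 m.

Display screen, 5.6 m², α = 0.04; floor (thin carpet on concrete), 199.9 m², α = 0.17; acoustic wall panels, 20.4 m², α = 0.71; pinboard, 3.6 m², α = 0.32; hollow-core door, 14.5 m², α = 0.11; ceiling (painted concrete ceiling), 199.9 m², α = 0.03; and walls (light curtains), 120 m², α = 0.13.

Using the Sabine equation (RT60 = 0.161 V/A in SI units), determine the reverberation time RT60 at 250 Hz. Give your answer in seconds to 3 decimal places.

Total absorption A = 5.6·0.04 + 199.9·0.17 + 20.4·0.71 + 3.6·0.32 + 14.5·0.11 + 199.9·0.03 + 120·0.13
  = 0.224 + 33.983 + 14.484 + 1.152 + 1.595 + 5.997 + 15.600 = 73.035 m² sabins.
V = 14.7·13.6·2.9 = 579.768 m³.
T = 0.161 V/A = 0.161·579.768/73.035 = 1.278 s.

1.278 sec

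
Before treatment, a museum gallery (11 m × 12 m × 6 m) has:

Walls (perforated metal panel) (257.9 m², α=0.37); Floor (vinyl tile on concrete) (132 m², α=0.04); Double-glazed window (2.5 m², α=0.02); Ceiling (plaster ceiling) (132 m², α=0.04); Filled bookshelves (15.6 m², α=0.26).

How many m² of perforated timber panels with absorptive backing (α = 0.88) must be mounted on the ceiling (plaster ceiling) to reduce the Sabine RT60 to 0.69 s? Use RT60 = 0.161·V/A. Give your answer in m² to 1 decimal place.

88.9

Total absorption A₁ = 257.9×0.37 + 132×0.04 + 2.5×0.02 + 132×0.04 + 15.6×0.26
  = 95.423 + 5.280 + 0.050 + 5.280 + 4.056 = 110.089 m² sabins.
Required A₂ = 0.161·792/0.69 = 184.800 sabins.
ΔA needed = 184.800 − 110.089 = 74.711 sabins.
Net gain per m²: Δα = 0.88 − 0.04 = 0.84.
Panel area = 74.711 / 0.84 = 88.9 m².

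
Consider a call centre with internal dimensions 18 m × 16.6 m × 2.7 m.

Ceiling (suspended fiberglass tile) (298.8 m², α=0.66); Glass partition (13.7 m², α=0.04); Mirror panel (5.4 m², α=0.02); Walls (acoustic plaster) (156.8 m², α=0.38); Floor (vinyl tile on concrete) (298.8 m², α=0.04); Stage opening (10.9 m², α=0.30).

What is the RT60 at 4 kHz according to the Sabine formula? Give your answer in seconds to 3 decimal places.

0.476 s

Equivalent absorption area: A = 298.8·0.66 + 13.7·0.04 + 5.4·0.02 + 156.8·0.38 + 298.8·0.04 + 10.9·0.30 = 272.670 m².
Room volume: 806.76 m³.
RT60 = 0.161 · V / A = 0.161 × 806.76 / 272.670 = 0.476 s.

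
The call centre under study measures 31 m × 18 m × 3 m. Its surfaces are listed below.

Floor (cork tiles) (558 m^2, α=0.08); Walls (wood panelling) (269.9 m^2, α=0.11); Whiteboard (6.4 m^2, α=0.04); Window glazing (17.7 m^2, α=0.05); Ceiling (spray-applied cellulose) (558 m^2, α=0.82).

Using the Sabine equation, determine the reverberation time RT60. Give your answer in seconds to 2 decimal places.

Equivalent absorption area: A = 558×0.08 + 269.9×0.11 + 6.4×0.04 + 17.7×0.05 + 558×0.82 = 533.030 m^2.
Volume V = 31 × 18 × 3 = 1674 m³.
RT60 = 0.161 · V / A = 0.161 × 1674 / 533.030 = 0.51 s.

0.51 sec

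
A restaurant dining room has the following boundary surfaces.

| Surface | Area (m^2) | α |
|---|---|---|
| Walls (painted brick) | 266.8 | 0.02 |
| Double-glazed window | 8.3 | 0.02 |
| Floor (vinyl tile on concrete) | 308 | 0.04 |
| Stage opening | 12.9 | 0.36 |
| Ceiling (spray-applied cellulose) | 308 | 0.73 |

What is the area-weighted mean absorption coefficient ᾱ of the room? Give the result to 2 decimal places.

S = Σ Sᵢ = 266.8 + 8.3 + 308 + 12.9 + 308 = 904.0 m^2.
Σ(Sᵢαᵢ) = 266.8*0.02 + 8.3*0.02 + 308*0.04 + 12.9*0.36 + 308*0.73 = 247.306.
ᾱ = 247.306 / 904.0 = 0.27.

0.27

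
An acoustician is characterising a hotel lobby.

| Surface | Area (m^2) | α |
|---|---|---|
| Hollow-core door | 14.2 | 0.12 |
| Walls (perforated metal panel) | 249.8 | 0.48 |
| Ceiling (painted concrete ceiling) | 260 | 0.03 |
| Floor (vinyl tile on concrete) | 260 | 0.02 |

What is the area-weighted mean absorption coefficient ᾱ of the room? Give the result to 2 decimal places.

0.17

Total surface area S = 784.0 m^2.
A = 14.2*0.12 + 249.8*0.48 + 260*0.03 + 260*0.02 = 134.608 sabins.
ᾱ = 134.608 / 784.0 = 0.17.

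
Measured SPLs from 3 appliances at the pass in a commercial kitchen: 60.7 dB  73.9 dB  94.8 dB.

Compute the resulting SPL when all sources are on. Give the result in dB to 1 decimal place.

Σ 10^(Lᵢ/10) = 3.046e+09.
Back to dB: 10·log₁₀ Σ = 94.8 dB.

94.8 dB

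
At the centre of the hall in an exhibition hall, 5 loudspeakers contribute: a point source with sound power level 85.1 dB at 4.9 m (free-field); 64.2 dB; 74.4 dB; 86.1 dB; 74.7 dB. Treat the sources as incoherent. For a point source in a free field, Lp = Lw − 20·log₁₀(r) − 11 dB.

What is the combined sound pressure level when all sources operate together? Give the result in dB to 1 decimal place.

Source at 4.9 m: Lp = 85.1 − 20·log₁₀(4.9) − 11 = 60.3 dB.
Σ 10^(Lᵢ/10) = 4.681e+08.
Back to dB: 10·log₁₀ Σ = 86.7 dB.

86.7 dB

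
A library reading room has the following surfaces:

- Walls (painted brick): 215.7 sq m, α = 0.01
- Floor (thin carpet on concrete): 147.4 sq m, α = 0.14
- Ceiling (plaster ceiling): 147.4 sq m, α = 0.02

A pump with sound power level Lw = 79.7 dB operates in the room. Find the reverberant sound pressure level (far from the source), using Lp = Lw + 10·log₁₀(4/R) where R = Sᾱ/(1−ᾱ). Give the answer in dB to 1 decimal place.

A = 25.741 sabins; S = 510.5 sq m.
ᾱ = 0.0504, so room constant R = A/(1−ᾱ) = 27.107 sq m.
Lp = 79.7 + 10·log₁₀(4/27.107) = 79.7 + (-8.31) = 71.4 dB.

71.4 dB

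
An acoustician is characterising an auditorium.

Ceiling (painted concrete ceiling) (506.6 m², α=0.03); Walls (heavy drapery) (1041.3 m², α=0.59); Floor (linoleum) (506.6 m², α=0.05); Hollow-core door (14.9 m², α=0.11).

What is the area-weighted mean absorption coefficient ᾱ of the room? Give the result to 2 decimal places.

S = Σ Sᵢ = 506.6 + 1041.3 + 506.6 + 14.9 = 2069.4 m².
Weighted sum Σ Sα = 656.534.
ᾱ = 656.534 / 2069.4 = 0.32.

0.32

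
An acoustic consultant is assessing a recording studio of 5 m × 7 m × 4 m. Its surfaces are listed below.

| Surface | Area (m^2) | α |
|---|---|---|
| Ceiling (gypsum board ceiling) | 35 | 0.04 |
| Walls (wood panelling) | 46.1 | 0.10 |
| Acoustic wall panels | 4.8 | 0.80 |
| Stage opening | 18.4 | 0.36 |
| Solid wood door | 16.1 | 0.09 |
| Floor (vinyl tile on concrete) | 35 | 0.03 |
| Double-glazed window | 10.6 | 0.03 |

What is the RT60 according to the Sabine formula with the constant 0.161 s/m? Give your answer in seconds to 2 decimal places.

1.17 sec

A = Σ Sᵢαᵢ = 35·0.04 + 46.1·0.10 + 4.8·0.80 + 18.4·0.36 + 16.1·0.09 + 35·0.03 + 10.6·0.03 = 19.291 sabins.
V = 5·7·4 = 140 m³.
Sabine: RT60 = 0.161 × 140 / 19.291 = 1.17 s.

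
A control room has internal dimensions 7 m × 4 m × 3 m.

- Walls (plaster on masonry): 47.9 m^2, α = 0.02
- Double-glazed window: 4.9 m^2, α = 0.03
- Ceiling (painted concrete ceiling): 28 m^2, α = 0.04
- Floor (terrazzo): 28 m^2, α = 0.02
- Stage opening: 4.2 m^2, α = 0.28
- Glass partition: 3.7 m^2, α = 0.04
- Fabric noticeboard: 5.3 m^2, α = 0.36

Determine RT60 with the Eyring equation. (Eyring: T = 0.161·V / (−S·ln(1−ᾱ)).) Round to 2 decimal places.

2.19 s

S = Σ Sᵢ = 122.0 m^2.
Absorption A = 47.9×0.02 + 4.9×0.03 + 28×0.04 + 28×0.02 + 4.2×0.28 + 3.7×0.04 + 5.3×0.36 = 6.017 sabins.
ᾱ = 6.017 / 122.0 = 0.0493.
−S·ln(1−ᾱ) = −122.0 × ln(1 − 0.0493) = 6.168.
V = 7 × 4 × 3 = 84 m³.
T = 0.161·V/[−S·ln(1−ᾱ)] = 0.161·84/6.168 = 2.19 s.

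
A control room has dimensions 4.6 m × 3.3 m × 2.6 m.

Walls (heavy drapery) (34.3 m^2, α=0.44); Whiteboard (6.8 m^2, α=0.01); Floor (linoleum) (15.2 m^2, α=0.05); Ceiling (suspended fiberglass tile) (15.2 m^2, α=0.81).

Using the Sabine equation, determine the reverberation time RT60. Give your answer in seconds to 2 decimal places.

0.23 seconds

Summing Sᵢαᵢ: 15.092 + 0.068 + 0.760 + 12.312 → A = 28.232 sabins.
Volume V = 4.6 × 3.3 × 2.6 = 39.468 m³.
RT60 = 0.161 · V / A = 0.161 × 39.468 / 28.232 = 0.23 s.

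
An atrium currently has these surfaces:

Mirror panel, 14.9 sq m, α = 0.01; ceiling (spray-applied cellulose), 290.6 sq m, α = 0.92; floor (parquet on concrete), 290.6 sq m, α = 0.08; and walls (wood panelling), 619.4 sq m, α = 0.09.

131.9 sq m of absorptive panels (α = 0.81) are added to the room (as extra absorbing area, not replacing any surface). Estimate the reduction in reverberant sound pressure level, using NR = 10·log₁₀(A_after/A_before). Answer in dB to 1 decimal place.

Total absorption A_before = 14.9×0.01 + 290.6×0.92 + 290.6×0.08 + 619.4×0.09
  = 0.149 + 267.352 + 23.248 + 55.746 = 346.495 sq m sabins.
Added absorption = 131.9 × 0.81 = 106.839 sabins.
New total A_after = 453.334 sabins.
NR = 10·log₁₀(453.334/346.495) = 1.2 dB.

1.2 dB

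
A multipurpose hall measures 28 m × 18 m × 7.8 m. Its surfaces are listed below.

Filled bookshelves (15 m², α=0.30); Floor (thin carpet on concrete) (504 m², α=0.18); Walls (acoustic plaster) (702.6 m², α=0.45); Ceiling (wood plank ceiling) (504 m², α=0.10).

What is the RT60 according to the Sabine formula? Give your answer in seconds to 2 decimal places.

1.37 s

Equivalent absorption area: A = 15*0.30 + 504*0.18 + 702.6*0.45 + 504*0.10 = 461.790 m².
Volume V = 28 × 18 × 7.8 = 3931.2 m³.
T = 0.161 V/A = 0.161·3931.2/461.790 = 1.37 s.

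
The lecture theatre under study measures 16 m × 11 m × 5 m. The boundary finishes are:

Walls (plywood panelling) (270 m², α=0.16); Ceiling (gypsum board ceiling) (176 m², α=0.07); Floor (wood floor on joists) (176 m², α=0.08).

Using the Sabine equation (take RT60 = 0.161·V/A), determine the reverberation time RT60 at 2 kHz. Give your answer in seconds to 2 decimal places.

Equivalent absorption area: A = 270×0.16 + 176×0.07 + 176×0.08 = 69.600 m².
Room volume: 880 m³.
Sabine: RT60 = 0.161 × 880 / 69.600 = 2.04 s.

2.04 seconds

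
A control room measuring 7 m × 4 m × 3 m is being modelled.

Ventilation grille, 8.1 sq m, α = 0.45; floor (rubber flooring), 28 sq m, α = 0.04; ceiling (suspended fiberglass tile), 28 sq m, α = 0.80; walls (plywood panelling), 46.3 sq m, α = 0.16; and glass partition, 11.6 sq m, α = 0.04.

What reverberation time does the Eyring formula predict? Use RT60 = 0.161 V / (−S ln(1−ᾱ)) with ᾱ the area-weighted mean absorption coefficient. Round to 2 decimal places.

S = Σ Sᵢ = 122.0 sq m.
Absorption A = 8.1·0.45 + 28·0.04 + 28·0.80 + 46.3·0.16 + 11.6·0.04 = 35.037 sabins.
ᾱ = 35.037 / 122.0 = 0.2872.
Eyring denominator: −S ln(1−ᾱ) = 41.304.
V = 7 × 4 × 3 = 84 m³.
RT60 = 0.161 × 84 / 41.304 = 0.33 s.

0.33 sec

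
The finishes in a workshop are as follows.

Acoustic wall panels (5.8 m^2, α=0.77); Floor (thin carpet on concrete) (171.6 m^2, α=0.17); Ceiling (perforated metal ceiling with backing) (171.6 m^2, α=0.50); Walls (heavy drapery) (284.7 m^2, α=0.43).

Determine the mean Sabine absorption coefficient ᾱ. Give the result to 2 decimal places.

0.38

Total surface area S = 633.7 m^2.
Weighted sum Σ Sα = 241.859.
ᾱ = 241.859 / 633.7 = 0.38.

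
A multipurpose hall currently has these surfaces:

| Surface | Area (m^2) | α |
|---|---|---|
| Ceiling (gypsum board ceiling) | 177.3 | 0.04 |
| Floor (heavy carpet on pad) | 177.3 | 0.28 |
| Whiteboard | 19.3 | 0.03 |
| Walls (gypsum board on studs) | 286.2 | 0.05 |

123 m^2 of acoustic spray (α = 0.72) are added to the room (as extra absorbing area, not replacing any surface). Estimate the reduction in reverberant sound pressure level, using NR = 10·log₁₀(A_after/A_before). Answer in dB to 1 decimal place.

A_before = Σ Sᵢαᵢ = 177.3×0.04 + 177.3×0.28 + 19.3×0.03 + 286.2×0.05 = 71.625 sabins.
Added absorption = 123 × 0.72 = 88.560 sabins.
New total A_after = 160.185 sabins.
Reduction = 10 log₁₀(A_after/A_before) = 10 log₁₀(2.2364) = 3.5 dB.

3.5 dB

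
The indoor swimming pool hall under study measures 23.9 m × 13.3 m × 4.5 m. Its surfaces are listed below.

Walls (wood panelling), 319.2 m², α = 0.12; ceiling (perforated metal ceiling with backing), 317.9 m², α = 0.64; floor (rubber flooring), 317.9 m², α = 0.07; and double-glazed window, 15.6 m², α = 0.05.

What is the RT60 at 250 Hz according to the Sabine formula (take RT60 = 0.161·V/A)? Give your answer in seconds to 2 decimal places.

0.87 s

Summing Sᵢαᵢ: 38.304 + 203.456 + 22.253 + 0.780 → A = 264.793 sabins.
Room volume: 1430.415 m³.
RT60 = 0.161 · V / A = 0.161 × 1430.415 / 264.793 = 0.87 s.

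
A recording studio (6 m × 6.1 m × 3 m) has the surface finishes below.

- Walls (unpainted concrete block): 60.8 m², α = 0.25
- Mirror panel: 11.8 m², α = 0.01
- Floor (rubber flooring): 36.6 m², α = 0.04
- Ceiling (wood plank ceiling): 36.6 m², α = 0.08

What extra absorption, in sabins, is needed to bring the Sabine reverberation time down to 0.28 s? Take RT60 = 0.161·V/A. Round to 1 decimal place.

Summing Sᵢαᵢ: 15.200 + 0.118 + 1.464 + 2.928 → A₁ = 19.710 sabins.
Target A₂ = 0.161·109.8/0.28 = 63.135 sabins (V = 109.8 m³).
ΔA = A₂ − A₁ = 63.135 − 19.710 = 43.4 sabins.

43.4 sabins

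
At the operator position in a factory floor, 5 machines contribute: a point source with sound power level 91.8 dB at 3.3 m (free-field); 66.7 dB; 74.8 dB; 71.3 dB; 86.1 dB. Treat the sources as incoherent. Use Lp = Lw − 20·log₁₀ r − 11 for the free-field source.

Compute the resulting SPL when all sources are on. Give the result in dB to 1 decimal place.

Source at 3.3 m: Lp = 91.8 − 20·log₁₀(3.3) − 11 = 70.4 dB.
Sum in the linear (power) domain: Σ 10^(Lᵢ/10) = 10^(70.4/10) + 10^(66.7/10) + 10^(74.8/10) + 10^(71.3/10) + 10^(86.1/10) = 4.667e+08.
L_total = 10·log₁₀(4.667e+08) = 86.7 dB.

86.7 dB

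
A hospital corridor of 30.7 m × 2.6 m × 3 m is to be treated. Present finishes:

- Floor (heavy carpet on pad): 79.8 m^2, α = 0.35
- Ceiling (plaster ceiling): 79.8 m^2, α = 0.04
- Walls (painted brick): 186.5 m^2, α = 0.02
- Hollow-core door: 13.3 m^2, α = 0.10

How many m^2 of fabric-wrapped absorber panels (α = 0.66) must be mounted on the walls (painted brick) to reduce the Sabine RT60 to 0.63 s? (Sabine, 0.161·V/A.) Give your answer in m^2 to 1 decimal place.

Total absorption A₁ = 79.8×0.35 + 79.8×0.04 + 186.5×0.02 + 13.3×0.10
  = 27.930 + 3.192 + 3.730 + 1.330 = 36.182 m^2 sabins.
V = 239.46 m³. Target absorption A₂ = 0.161 × 239.46 / 0.63 = 61.195 sabins.
ΔA needed = 61.195 − 36.182 = 25.013 sabins.
Each m^2 of panel replacing the walls (painted brick) adds (0.66 − 0.02) = 0.64 sabins.
Panel area = 25.013 / 0.64 = 39.1 m^2.

39.1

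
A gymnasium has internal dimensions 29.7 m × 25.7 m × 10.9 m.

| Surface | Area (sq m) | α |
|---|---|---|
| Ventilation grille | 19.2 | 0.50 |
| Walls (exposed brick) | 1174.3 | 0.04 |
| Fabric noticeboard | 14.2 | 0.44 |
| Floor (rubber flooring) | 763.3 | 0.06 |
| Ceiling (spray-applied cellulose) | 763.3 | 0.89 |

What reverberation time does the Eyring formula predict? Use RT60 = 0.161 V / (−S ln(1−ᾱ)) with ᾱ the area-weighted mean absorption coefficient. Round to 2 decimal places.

Total surface area S = 19.2 + 1174.3 + 14.2 + 763.3 + 763.3 = 2734.3 sq m.
Absorption A = 19.2×0.50 + 1174.3×0.04 + 14.2×0.44 + 763.3×0.06 + 763.3×0.89 = 787.955 sabins.
ᾱ = 787.955 / 2734.3 = 0.2882.
Eyring denominator: −S ln(1−ᾱ) = 929.548.
V = 29.7 × 25.7 × 10.9 = 8319.861 m³.
RT60 = 0.161 × 8319.861 / 929.548 = 1.44 s.

1.44 seconds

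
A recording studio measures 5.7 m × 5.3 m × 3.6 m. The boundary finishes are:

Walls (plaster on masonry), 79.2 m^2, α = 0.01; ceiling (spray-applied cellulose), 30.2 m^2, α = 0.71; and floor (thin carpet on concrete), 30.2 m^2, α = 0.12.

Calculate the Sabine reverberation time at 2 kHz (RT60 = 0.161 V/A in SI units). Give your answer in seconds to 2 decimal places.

Summing Sᵢαᵢ: 0.792 + 21.442 + 3.624 → A = 25.858 sabins.
V = 5.7·5.3·3.6 = 108.756 m³.
T = 0.161 V/A = 0.161·108.756/25.858 = 0.68 s.

0.68 seconds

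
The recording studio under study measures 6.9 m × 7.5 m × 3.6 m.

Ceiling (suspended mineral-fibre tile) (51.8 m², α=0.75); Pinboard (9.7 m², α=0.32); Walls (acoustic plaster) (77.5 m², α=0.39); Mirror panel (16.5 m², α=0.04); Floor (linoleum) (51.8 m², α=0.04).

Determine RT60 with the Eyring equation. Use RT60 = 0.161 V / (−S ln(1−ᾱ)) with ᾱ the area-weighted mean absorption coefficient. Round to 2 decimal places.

0.32 sec

S = Σ Sᵢ = 207.3 m².
Σ(Sᵢαᵢ) = 51.8×0.75 + 9.7×0.32 + 77.5×0.39 + 16.5×0.04 + 51.8×0.04 = 74.911.
ᾱ = 74.911 / 207.3 = 0.3614.
−S·ln(1−ᾱ) = −207.3 × ln(1 − 0.3614) = 92.969.
V = 6.9 × 7.5 × 3.6 = 186.3 m³.
T = 0.161·V/[−S·ln(1−ᾱ)] = 0.161·186.3/92.969 = 0.32 s.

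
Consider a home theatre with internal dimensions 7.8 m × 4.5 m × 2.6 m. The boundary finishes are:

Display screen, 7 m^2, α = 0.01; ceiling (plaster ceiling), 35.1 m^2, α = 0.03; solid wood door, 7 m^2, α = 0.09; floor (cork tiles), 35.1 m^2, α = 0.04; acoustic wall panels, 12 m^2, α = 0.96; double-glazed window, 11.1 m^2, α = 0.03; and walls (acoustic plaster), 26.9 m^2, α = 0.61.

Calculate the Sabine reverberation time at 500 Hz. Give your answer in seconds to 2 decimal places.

0.47 s

Total absorption A = 7*0.01 + 35.1*0.03 + 7*0.09 + 35.1*0.04 + 12*0.96 + 11.1*0.03 + 26.9*0.61
  = 0.070 + 1.053 + 0.630 + 1.404 + 11.520 + 0.333 + 16.409 = 31.419 m^2 sabins.
Volume V = 7.8 × 4.5 × 2.6 = 91.26 m³.
RT60 = 0.161 · V / A = 0.161 × 91.26 / 31.419 = 0.47 s.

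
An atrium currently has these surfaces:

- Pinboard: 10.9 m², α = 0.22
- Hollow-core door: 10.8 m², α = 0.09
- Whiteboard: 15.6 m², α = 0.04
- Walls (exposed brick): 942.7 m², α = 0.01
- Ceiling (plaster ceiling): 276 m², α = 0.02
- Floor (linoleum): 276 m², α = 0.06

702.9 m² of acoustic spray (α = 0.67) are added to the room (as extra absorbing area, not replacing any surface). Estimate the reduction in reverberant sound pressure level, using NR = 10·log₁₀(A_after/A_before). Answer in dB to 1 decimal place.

11.5 dB

A_before = Σ Sᵢαᵢ = 10.9·0.22 + 10.8·0.09 + 15.6·0.04 + 942.7·0.01 + 276·0.02 + 276·0.06 = 35.501 sabins.
Added absorption = 702.9 × 0.67 = 470.943 sabins.
A_after = 35.501 + 470.943 = 506.444 sabins.
NR = 10·log₁₀(506.444/35.501) = 11.5 dB.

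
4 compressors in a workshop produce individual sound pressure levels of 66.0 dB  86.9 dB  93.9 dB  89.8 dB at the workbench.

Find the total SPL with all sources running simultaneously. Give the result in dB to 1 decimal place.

Sum in the linear (power) domain: Σ 10^(Lᵢ/10) = 10^(66.0/10) + 10^(86.9/10) + 10^(93.9/10) + 10^(89.8/10) = 3.903e+09.
Combined level = 10 log₁₀(3.903e+09) = 95.9 dB.

95.9 dB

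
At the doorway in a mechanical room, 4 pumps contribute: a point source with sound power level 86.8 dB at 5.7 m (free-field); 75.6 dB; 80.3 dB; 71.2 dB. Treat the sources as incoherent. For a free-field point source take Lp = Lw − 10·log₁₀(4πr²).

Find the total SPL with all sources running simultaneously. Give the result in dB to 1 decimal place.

Source at 5.7 m: Lp = 86.8 − 10·log₁₀(4π·5.7²) = 86.8 − 10·log₁₀(408.281) = 60.7 dB.
Sum in the linear (power) domain: Σ 10^(Lᵢ/10) = 10^(60.7/10) + 10^(75.6/10) + 10^(80.3/10) + 10^(71.2/10) = 1.578e+08.
Combined level = 10 log₁₀(1.578e+08) = 82.0 dB.

82.0 dB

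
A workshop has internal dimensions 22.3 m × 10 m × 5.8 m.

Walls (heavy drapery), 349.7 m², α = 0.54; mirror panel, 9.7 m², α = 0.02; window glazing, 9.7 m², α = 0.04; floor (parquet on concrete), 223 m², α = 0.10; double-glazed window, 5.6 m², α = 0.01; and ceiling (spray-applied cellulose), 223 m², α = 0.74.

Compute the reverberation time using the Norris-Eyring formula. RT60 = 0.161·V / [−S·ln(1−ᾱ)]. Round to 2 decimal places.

Total surface area S = 349.7 + 9.7 + 9.7 + 223 + 5.6 + 223 = 820.7 m².
Σ(Sᵢαᵢ) = 349.7×0.54 + 9.7×0.02 + 9.7×0.04 + 223×0.10 + 5.6×0.01 + 223×0.74 = 376.796.
ᾱ = 376.796 / 820.7 = 0.4591.
Eyring denominator: −S ln(1−ᾱ) = 504.337.
V = 22.3 × 10 × 5.8 = 1293.4 m³.
T = 0.161·V/[−S·ln(1−ᾱ)] = 0.161·1293.4/504.337 = 0.41 s.

0.41 sec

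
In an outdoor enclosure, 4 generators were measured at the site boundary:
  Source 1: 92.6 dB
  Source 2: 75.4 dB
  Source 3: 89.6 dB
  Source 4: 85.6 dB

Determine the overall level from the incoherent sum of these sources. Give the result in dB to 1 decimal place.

95.0 dB

Σ 10^(Lᵢ/10) = 3.129e+09.
L_total = 10·log₁₀(3.129e+09) = 95.0 dB.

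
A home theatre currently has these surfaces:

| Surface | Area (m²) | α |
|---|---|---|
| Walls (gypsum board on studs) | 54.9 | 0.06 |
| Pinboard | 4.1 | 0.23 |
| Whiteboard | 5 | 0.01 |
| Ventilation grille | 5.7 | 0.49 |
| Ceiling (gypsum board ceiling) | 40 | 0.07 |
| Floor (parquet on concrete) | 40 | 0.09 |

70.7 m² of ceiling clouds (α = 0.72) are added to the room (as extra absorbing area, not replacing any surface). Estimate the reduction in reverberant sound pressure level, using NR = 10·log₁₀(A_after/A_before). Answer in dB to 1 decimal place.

6.8 dB

A_before = Σ Sᵢαᵢ = 54.9*0.06 + 4.1*0.23 + 5*0.01 + 5.7*0.49 + 40*0.07 + 40*0.09 = 13.480 sabins.
Treatment contributes 70.7·0.72 = 50.904 sabins.
New total A_after = 64.384 sabins.
NR = 10·log₁₀(64.384/13.480) = 6.8 dB.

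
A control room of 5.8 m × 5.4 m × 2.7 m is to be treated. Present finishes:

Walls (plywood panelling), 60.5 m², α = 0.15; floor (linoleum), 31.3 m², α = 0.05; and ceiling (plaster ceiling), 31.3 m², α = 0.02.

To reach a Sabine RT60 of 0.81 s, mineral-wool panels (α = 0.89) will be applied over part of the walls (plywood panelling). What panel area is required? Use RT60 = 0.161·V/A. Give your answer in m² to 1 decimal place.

7.5

A₁ = Σ Sᵢαᵢ = 60.5*0.15 + 31.3*0.05 + 31.3*0.02 = 11.266 sabins.
V = 84.564 m³. Target absorption A₂ = 0.161 × 84.564 / 0.81 = 16.808 sabins.
ΔA needed = 16.808 − 11.266 = 5.542 sabins.
Net gain per m²: Δα = 0.89 − 0.15 = 0.74.
Panel area = 5.542 / 0.74 = 7.5 m².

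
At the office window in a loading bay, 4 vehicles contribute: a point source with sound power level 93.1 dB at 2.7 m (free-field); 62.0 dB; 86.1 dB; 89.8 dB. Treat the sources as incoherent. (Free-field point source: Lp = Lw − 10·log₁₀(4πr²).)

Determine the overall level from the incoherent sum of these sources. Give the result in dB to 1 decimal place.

91.4 dB

Source at 2.7 m: Lp = 93.1 − 10·log₁₀(4π·2.7²) = 93.1 − 10·log₁₀(91.609) = 73.5 dB.
Sum in the linear (power) domain: Σ 10^(Lᵢ/10) = 10^(73.5/10) + 10^(62.0/10) + 10^(86.1/10) + 10^(89.8/10) = 1.386e+09.
Combined level = 10 log₁₀(1.386e+09) = 91.4 dB.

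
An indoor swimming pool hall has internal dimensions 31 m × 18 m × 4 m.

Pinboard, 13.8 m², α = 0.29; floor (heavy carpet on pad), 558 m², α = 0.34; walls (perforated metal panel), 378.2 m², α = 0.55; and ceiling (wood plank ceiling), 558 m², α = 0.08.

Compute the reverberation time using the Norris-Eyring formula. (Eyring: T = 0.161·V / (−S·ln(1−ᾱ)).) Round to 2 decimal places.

S = Σ Sᵢ = 1508.0 m².
Absorption A = 13.8·0.29 + 558·0.34 + 378.2·0.55 + 558·0.08 = 446.372 sabins.
Mean coefficient ᾱ = A/S = 0.2960.
Eyring denominator: −S ln(1−ᾱ) = 529.273.
V = 31 × 18 × 4 = 2232 m³.
RT60 = 0.161 × 2232 / 529.273 = 0.68 s.

0.68 s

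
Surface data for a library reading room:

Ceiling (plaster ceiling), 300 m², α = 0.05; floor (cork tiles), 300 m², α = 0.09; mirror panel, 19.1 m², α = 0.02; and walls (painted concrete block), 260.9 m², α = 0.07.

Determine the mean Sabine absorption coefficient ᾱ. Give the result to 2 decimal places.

0.07

Total surface area S = 880.0 m².
Weighted sum Σ Sα = 60.645.
ᾱ = A/S = 0.07.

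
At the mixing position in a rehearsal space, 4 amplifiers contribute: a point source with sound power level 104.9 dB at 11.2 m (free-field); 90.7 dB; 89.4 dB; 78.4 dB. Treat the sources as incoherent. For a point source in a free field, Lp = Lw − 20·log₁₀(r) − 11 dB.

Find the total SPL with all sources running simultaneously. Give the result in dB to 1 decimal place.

Source at 11.2 m: Lp = 104.9 − 20·log₁₀(11.2) − 11 = 72.9 dB.
Sum in the linear (power) domain: Σ 10^(Lᵢ/10) = 10^(72.9/10) + 10^(90.7/10) + 10^(89.4/10) + 10^(78.4/10) = 2.135e+09.
L_total = 10·log₁₀(2.135e+09) = 93.3 dB.

93.3 dB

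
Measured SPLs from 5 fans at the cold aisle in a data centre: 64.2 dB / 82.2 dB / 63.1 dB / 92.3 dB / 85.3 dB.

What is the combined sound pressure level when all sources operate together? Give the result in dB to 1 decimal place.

Converting to relative power and adding: 10^(64.2/10) + 10^(82.2/10) + 10^(63.1/10) + 10^(92.3/10) + 10^(85.3/10) = 2.208e+09.
Back to dB: 10·log₁₀ Σ = 93.4 dB.

93.4 dB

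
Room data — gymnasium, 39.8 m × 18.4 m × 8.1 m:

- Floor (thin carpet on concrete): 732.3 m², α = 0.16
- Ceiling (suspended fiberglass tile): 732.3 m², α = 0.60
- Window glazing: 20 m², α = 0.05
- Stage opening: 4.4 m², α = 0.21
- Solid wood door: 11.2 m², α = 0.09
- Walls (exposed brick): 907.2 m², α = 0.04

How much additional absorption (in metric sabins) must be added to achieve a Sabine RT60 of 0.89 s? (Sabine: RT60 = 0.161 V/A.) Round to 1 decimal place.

477.3 sabins

A₁ = Σ Sᵢαᵢ = 732.3×0.16 + 732.3×0.60 + 20×0.05 + 4.4×0.21 + 11.2×0.09 + 907.2×0.04 = 595.768 sabins.
For T = 0.89 s, need A₂ = 0.161·V/T = 0.161·5931.792/0.89 = 1073.055 sabins.
ΔA = A₂ − A₁ = 1073.055 − 595.768 = 477.3 sabins.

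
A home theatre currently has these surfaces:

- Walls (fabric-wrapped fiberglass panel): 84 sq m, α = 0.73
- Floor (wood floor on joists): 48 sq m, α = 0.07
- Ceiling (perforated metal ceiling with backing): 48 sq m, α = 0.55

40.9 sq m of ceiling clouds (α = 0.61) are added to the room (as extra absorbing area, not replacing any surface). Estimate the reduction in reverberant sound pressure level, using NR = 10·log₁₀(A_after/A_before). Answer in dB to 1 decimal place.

1.1 dB

A_before = Σ Sᵢαᵢ = 84·0.73 + 48·0.07 + 48·0.55 = 91.080 sabins.
Treatment contributes 40.9·0.61 = 24.949 sabins.
A_after = 91.080 + 24.949 = 116.029 sabins.
NR = 10·log₁₀(116.029/91.080) = 1.1 dB.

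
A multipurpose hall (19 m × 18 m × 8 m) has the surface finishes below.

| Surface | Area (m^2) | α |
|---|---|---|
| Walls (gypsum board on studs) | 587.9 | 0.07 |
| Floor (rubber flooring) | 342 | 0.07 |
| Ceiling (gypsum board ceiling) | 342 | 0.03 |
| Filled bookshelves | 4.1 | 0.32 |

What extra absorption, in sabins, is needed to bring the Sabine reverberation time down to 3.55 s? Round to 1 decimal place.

47.4 sabins

A₁ = Σ Sᵢαᵢ = 587.9*0.07 + 342*0.07 + 342*0.03 + 4.1*0.32 = 76.665 sabins.
For T = 3.55 s, need A₂ = 0.161·V/T = 0.161·2736/3.55 = 124.083 sabins.
Additional absorption ΔA = 124.083 − 76.665 = 47.4 sabins.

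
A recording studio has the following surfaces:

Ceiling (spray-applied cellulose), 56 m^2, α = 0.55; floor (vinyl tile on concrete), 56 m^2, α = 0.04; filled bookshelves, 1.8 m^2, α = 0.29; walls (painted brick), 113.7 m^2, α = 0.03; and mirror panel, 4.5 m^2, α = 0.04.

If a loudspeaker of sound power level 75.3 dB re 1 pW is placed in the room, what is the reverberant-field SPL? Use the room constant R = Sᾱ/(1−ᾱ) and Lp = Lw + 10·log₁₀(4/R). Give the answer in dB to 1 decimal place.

64.9 dB

A = 37.153 sabins; S = 232.0 m^2.
ᾱ = 0.1601, so room constant R = A/(1−ᾱ) = 44.235 m^2.
Lp = Lw + 10 log₁₀(4/R) = 75.3 -10.44 = 64.9 dB.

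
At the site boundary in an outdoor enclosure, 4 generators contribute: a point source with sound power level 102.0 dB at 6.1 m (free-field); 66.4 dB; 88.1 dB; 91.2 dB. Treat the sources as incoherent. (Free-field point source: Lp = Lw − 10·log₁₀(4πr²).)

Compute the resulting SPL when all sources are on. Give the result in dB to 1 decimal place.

Source at 6.1 m: Lp = 102.0 − 10·log₁₀(4π·6.1²) = 102.0 − 10·log₁₀(467.595) = 75.3 dB.
Sum in the linear (power) domain: Σ 10^(Lᵢ/10) = 10^(75.3/10) + 10^(66.4/10) + 10^(88.1/10) + 10^(91.2/10) = 2.002e+09.
Combined level = 10 log₁₀(2.002e+09) = 93.0 dB.

93.0 dB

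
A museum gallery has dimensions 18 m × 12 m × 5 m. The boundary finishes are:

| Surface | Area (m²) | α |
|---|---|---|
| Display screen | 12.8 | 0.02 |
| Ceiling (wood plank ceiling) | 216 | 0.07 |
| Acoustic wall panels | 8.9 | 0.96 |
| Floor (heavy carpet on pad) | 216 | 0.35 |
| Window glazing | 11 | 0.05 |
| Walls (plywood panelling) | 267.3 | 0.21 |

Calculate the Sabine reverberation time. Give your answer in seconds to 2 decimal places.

1.11 sec

Total absorption A = 12.8*0.02 + 216*0.07 + 8.9*0.96 + 216*0.35 + 11*0.05 + 267.3*0.21
  = 0.256 + 15.120 + 8.544 + 75.600 + 0.550 + 56.133 = 156.203 m² sabins.
Room volume: 1080 m³.
Sabine: RT60 = 0.161 × 1080 / 156.203 = 1.11 s.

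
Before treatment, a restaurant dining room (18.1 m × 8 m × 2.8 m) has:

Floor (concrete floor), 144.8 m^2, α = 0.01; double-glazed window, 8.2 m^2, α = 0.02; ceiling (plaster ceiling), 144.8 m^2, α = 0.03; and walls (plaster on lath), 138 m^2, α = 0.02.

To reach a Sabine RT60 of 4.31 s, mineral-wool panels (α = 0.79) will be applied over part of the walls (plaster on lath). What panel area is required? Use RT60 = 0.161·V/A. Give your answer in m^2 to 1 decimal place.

Total absorption A₁ = 144.8·0.01 + 8.2·0.02 + 144.8·0.03 + 138·0.02
  = 1.448 + 0.164 + 4.344 + 2.760 = 8.716 m^2 sabins.
Required A₂ = 0.161·405.44/4.31 = 15.145 sabins.
ΔA needed = 15.145 − 8.716 = 6.429 sabins.
Each m^2 of panel replacing the walls (plaster on lath) adds (0.79 − 0.02) = 0.77 sabins.
Panel area = 6.429 / 0.77 = 8.3 m^2.

8.3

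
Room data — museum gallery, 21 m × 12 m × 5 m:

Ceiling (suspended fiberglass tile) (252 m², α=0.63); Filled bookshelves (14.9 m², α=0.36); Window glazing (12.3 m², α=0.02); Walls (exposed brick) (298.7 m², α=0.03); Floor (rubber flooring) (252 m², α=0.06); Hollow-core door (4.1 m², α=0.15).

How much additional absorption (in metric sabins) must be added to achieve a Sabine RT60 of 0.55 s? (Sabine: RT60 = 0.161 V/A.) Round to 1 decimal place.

Equivalent absorption area: A₁ = 252*0.63 + 14.9*0.36 + 12.3*0.02 + 298.7*0.03 + 252*0.06 + 4.1*0.15 = 189.066 m².
For T = 0.55 s, need A₂ = 0.161·V/T = 0.161·1260/0.55 = 368.836 sabins.
Additional absorption ΔA = 368.836 − 189.066 = 179.8 sabins.

179.8 sabins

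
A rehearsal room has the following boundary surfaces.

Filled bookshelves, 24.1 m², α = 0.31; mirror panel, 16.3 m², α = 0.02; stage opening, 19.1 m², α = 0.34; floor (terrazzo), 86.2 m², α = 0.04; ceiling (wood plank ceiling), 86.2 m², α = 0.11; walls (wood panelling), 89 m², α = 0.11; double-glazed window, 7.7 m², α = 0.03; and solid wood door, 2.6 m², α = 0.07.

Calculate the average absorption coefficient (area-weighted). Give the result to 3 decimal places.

0.113

Total surface area S = 331.2 m².
Weighted sum Σ Sα = 37.424.
ᾱ = A/S = 0.113.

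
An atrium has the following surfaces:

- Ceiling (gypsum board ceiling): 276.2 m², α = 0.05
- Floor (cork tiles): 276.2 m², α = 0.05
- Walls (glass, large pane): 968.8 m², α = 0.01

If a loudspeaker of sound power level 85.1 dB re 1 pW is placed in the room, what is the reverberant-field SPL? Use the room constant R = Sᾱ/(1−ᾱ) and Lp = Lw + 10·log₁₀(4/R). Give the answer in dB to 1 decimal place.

Σ(Sᵢαᵢ) = 276.2×0.05 + 276.2×0.05 + 968.8×0.01 = 37.308; total area S = 1521.2 m².
ᾱ = 0.0245, so room constant R = A/(1−ᾱ) = 38.245 m².
Lp = Lw + 10 log₁₀(4/R) = 85.1 -9.81 = 75.3 dB.

75.3 dB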